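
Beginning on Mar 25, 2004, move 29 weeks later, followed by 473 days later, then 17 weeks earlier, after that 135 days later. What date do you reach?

Adding 29 weeks (= 203 days) from March 25, 2004:
March has 31 days, so 31 − 25 = 6 days remain after March 25, 2004; 203 − 6 = 197 left.
April 2004 has 30 days: 197 − 30 = 167 left.
May 2004 has 31 days: 167 − 31 = 136 left.
June 2004 has 30 days: 136 − 30 = 106 left.
July 2004 has 31 days: 106 − 31 = 75 left.
August 2004 has 31 days: 75 − 31 = 44 left.
September 2004 has 30 days: 44 − 30 = 14 left.
14 days into October 2004 → October 14, 2004.
Adding 473 days from October 14, 2004:
October has 31 days, so 31 − 14 = 17 days remain after October 14, 2004; 473 − 17 = 456 left.
November 2004 has 30 days: 456 − 30 = 426 left.
December 2004 has 31 days: 426 − 31 = 395 left.
January 2005 has 31 days: 395 − 31 = 364 left.
February 2005 has 28 days (2005 is not a leap year): 364 − 28 = 336 left.
March 2005 has 31 days: 336 − 31 = 305 left.
April 2005 has 30 days: 305 − 30 = 275 left.
May 2005 has 31 days: 275 − 31 = 244 left.
June 2005 has 30 days: 244 − 30 = 214 left.
July 2005 has 31 days: 214 − 31 = 183 left.
August 2005 has 31 days: 183 − 31 = 152 left.
September 2005 has 30 days: 152 − 30 = 122 left.
October 2005 has 31 days: 122 − 31 = 91 left.
November 2005 has 30 days: 91 − 30 = 61 left.
December 2005 has 31 days: 61 − 31 = 30 left.
30 days into January 2006 → January 30, 2006.
Counting back 17 weeks (= 119 days) from January 30, 2006:
Going back 30 days from January 30, 2006 reaches the end of the previous month; 119 − 30 = 89 left.
December 2005 has 31 days: 89 − 31 = 58 left.
November 2005 has 30 days: 58 − 30 = 28 left.
October 2005 has 31 days; 31 − 28 = 3 → October 3, 2005.
Adding 135 days from October 3, 2005:
October has 31 days, so 31 − 3 = 28 days remain after October 3, 2005; 135 − 28 = 107 left.
November 2005 has 30 days: 107 − 30 = 77 left.
December 2005 has 31 days: 77 − 31 = 46 left.
January 2006 has 31 days: 46 − 31 = 15 left.
15 days into February 2006 → February 15, 2006.

February 15, 2006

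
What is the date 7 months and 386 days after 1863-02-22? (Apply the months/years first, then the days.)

October 12, 1864

Adding 7 months and 386 days from February 22, 1863: first the month/year part, then the days.
month 2 + 7 = 9 → September 1863.
Day 22 is valid in September, giving September 22, 1863.
Now add 386 days from September 22, 1863.
September has 30 days, so 30 − 22 = 8 days remain after September 22, 1863; 386 − 8 = 378 left.
October 1863 has 31 days: 378 − 31 = 347 left.
November 1863 has 30 days: 347 − 30 = 317 left.
December 1863 has 31 days: 317 − 31 = 286 left.
January 1864 has 31 days: 286 − 31 = 255 left.
February 1864 has 29 days (1864 is a leap year): 255 − 29 = 226 left.
March 1864 has 31 days: 226 − 31 = 195 left.
April 1864 has 30 days: 195 − 30 = 165 left.
May 1864 has 31 days: 165 − 31 = 134 left.
June 1864 has 30 days: 134 − 30 = 104 left.
July 1864 has 31 days: 104 − 31 = 73 left.
August 1864 has 31 days: 73 − 31 = 42 left.
September 1864 has 30 days: 42 − 30 = 12 left.
12 days into October 1864 → October 12, 1864.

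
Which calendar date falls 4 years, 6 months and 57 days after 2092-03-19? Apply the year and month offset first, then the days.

Adding 4 years, 6 months and 57 days from March 19, 2092: first the month/year part, then the days.
+4 years → 2096; month 3 + 6 = 9 → September 2096.
Day 19 is valid in September, giving September 19, 2096.
Now add 57 days from September 19, 2096.
September has 30 days, so 30 − 19 = 11 days remain after September 19, 2096; 57 − 11 = 46 left.
October 2096 has 31 days: 46 − 31 = 15 left.
15 days into November 2096 → November 15, 2096.

November 15, 2096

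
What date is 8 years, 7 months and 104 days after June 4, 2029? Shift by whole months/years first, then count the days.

Advancing 8 years, 7 months and 104 days from June 4, 2029: first the month/year part, then the days.
+8 years → 2037; month 6 + 7 = 13, which is month 1 of year 2038 → January 2038.
Day 4 is valid in January, giving January 4, 2038.
Now add 104 days from January 4, 2038.
January has 31 days, so 31 − 4 = 27 days remain after January 4, 2038; 104 − 27 = 77 left.
February 2038 has 28 days (2038 is not a leap year): 77 − 28 = 49 left.
March 2038 has 31 days: 49 − 31 = 18 left.
18 days into April 2038 → April 18, 2038.

April 18, 2038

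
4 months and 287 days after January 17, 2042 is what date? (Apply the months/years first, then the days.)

Adding 4 months and 287 days from January 17, 2042: first the month/year part, then the days.
month 1 + 4 = 5 → May 2042.
Day 17 is valid in May, giving May 17, 2042.
Now add 287 days from May 17, 2042.
May has 31 days, so 31 − 17 = 14 days remain after May 17, 2042; 287 − 14 = 273 left.
June 2042 has 30 days: 273 − 30 = 243 left.
July 2042 has 31 days: 243 − 31 = 212 left.
August 2042 has 31 days: 212 − 31 = 181 left.
September 2042 has 30 days: 181 − 30 = 151 left.
October 2042 has 31 days: 151 − 31 = 120 left.
November 2042 has 30 days: 120 − 30 = 90 left.
December 2042 has 31 days: 90 − 31 = 59 left.
January 2043 has 31 days: 59 − 31 = 28 left.
28 days into February 2043 → February 28, 2043.

February 28, 2043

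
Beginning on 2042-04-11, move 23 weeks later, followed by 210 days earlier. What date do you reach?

Adding 23 weeks (= 161 days) from April 11, 2042:
April has 30 days, so 30 − 11 = 19 days remain after April 11, 2042; 161 − 19 = 142 left.
May 2042 has 31 days: 142 − 31 = 111 left.
June 2042 has 30 days: 111 − 30 = 81 left.
July 2042 has 31 days: 81 − 31 = 50 left.
August 2042 has 31 days: 50 − 31 = 19 left.
19 days into September 2042 → September 19, 2042.
Subtracting 210 days from September 19, 2042:
Going back 19 days from September 19, 2042 reaches the end of the previous month; 210 − 19 = 191 left.
August 2042 has 31 days: 191 − 31 = 160 left.
July 2042 has 31 days: 160 − 31 = 129 left.
June 2042 has 30 days: 129 − 30 = 99 left.
May 2042 has 31 days: 99 − 31 = 68 left.
April 2042 has 30 days: 68 − 30 = 38 left.
March 2042 has 31 days: 38 − 31 = 7 left.
February 2042 has 28 days; 28 − 7 = 21 → February 21, 2042.

February 21, 2042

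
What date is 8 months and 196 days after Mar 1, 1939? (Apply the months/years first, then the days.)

May 15, 1940

Adding 8 months and 196 days from March 1, 1939: first the month/year part, then the days.
month 3 + 8 = 11 → November 1939.
Day 1 is valid in November, giving November 1, 1939.
Now add 196 days from November 1, 1939.
November has 30 days, so 30 − 1 = 29 days remain after November 1, 1939; 196 − 29 = 167 left.
December 1939 has 31 days: 167 − 31 = 136 left.
January 1940 has 31 days: 136 − 31 = 105 left.
February 1940 has 29 days (1940 is a leap year): 105 − 29 = 76 left.
March 1940 has 31 days: 76 − 31 = 45 left.
April 1940 has 30 days: 45 − 30 = 15 left.
15 days into May 1940 → May 15, 1940.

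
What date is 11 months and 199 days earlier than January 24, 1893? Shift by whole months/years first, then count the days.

August 9, 1891

Going back 11 months and 199 days from January 24, 1893: first the month/year part, then the days.
month 1 − 11 = -10, which is month 2 of year 1892 → February 1892.
Day 24 is valid in February, giving February 24, 1892.
Now subtract 199 days from February 24, 1892.
Going back 24 days from February 24, 1892 reaches the end of the previous month; 199 − 24 = 175 left.
January 1892 has 31 days: 175 − 31 = 144 left.
December 1891 has 31 days: 144 − 31 = 113 left.
November 1891 has 30 days: 113 − 30 = 83 left.
October 1891 has 31 days: 83 − 31 = 52 left.
September 1891 has 30 days: 52 − 30 = 22 left.
August 1891 has 31 days; 31 − 22 = 9 → August 9, 1891.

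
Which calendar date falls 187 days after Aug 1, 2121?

Adding 187 days from August 1, 2121.
August has 31 days, so 31 − 1 = 30 days remain after August 1, 2121; 187 − 30 = 157 left.
September 2121 has 30 days: 157 − 30 = 127 left.
October 2121 has 31 days: 127 − 31 = 96 left.
November 2121 has 30 days: 96 − 30 = 66 left.
December 2121 has 31 days: 66 − 31 = 35 left.
January 2122 has 31 days: 35 − 31 = 4 left.
4 days into February 2122 → February 4, 2122.

February 4, 2122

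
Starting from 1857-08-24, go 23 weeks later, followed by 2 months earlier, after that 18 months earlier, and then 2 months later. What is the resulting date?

August 1, 1856

Adding 23 weeks (= 161 days) from August 24, 1857:
August has 31 days, so 31 − 24 = 7 days remain after August 24, 1857; 161 − 7 = 154 left.
September 1857 has 30 days: 154 − 30 = 124 left.
October 1857 has 31 days: 124 − 31 = 93 left.
November 1857 has 30 days: 93 − 30 = 63 left.
December 1857 has 31 days: 63 − 31 = 32 left.
January 1858 has 31 days: 32 − 31 = 1 left.
1 day into February 1858 → February 1, 1858.
Counting back 2 months from February 1, 1858:
month 2 − 2 = 0, which is month 12 of year 1857 → December 1857.
Day 1 is valid in December, giving December 1, 1857.
Counting back 18 months from December 1, 1857:
month 12 − 18 = -6, which is month 6 of year 1856 → June 1856.
Day 1 is valid in June, giving June 1, 1856.
Adding 2 months from June 1, 1856:
month 6 + 2 = 8 → August 1856.
Day 1 is valid in August, giving August 1, 1856.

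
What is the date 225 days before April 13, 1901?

Subtracting 225 days from April 13, 1901.
Going back 13 days from April 13, 1901 reaches the end of the previous month; 225 − 13 = 212 left.
March 1901 has 31 days: 212 − 31 = 181 left.
February 1901 has 28 days (1901 is not a leap year): 181 − 28 = 153 left.
January 1901 has 31 days: 153 − 31 = 122 left.
December 1900 has 31 days: 122 − 31 = 91 left.
November 1900 has 30 days: 91 − 30 = 61 left.
October 1900 has 31 days: 61 − 31 = 30 left.
September 1900 has 30 days: 30 − 30 = 0 left.
August 1900 has 31 days; 31 − 0 = 31 → August 31, 1900.

August 31, 1900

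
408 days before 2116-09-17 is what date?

August 6, 2115

Subtracting 408 days from September 17, 2116.
Going back 17 days from September 17, 2116 reaches the end of the previous month; 408 − 17 = 391 left.
August 2116 has 31 days: 391 − 31 = 360 left.
July 2116 has 31 days: 360 − 31 = 329 left.
June 2116 has 30 days: 329 − 30 = 299 left.
May 2116 has 31 days: 299 − 31 = 268 left.
April 2116 has 30 days: 268 − 30 = 238 left.
March 2116 has 31 days: 238 − 31 = 207 left.
February 2116 has 29 days (2116 is a leap year): 207 − 29 = 178 left.
January 2116 has 31 days: 178 − 31 = 147 left.
December 2115 has 31 days: 147 − 31 = 116 left.
November 2115 has 30 days: 116 − 30 = 86 left.
October 2115 has 31 days: 86 − 31 = 55 left.
September 2115 has 30 days: 55 − 30 = 25 left.
August 2115 has 31 days; 31 − 25 = 6 → August 6, 2115.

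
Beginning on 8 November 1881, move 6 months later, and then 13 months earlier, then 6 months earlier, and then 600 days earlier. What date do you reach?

Counting forward 6 months from November 8, 1881:
month 11 + 6 = 17, which is month 5 of year 1882 → May 1882.
Day 8 is valid in May, giving May 8, 1882.
Subtracting 13 months from May 8, 1882:
month 5 − 13 = -8, which is month 4 of year 1881 → April 1881.
Day 8 is valid in April, giving April 8, 1881.
Counting back 6 months from April 8, 1881:
month 4 − 6 = -2, which is month 10 of year 1880 → October 1880.
Day 8 is valid in October, giving October 8, 1880.
Going back 600 days from October 8, 1880:
Going back 8 days from October 8, 1880 reaches the end of the previous month; 600 − 8 = 592 left.
September 1880 has 30 days: 592 − 30 = 562 left.
August 1880 has 31 days: 562 − 31 = 531 left.
July 1880 has 31 days: 531 − 31 = 500 left.
June 1880 has 30 days: 500 − 30 = 470 left.
May 1880 has 31 days: 470 − 31 = 439 left.
April 1880 has 30 days: 439 − 30 = 409 left.
March 1880 has 31 days: 409 − 31 = 378 left.
February 1880 has 29 days (1880 is a leap year): 378 − 29 = 349 left.
January 1880 has 31 days: 349 − 31 = 318 left.
December 1879 has 31 days: 318 − 31 = 287 left.
November 1879 has 30 days: 287 − 30 = 257 left.
October 1879 has 31 days: 257 − 31 = 226 left.
September 1879 has 30 days: 226 − 30 = 196 left.
August 1879 has 31 days: 196 − 31 = 165 left.
July 1879 has 31 days: 165 − 31 = 134 left.
June 1879 has 30 days: 134 − 30 = 104 left.
May 1879 has 31 days: 104 − 31 = 73 left.
April 1879 has 30 days: 73 − 30 = 43 left.
March 1879 has 31 days: 43 − 31 = 12 left.
February 1879 has 28 days; 28 − 12 = 16 → February 16, 1879.

February 16, 1879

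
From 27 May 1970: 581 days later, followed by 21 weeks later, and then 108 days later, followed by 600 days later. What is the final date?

Advancing 581 days from May 27, 1970:
May has 31 days, so 31 − 27 = 4 days remain after May 27, 1970; 581 − 4 = 577 left.
June 1970 has 30 days: 577 − 30 = 547 left.
July 1970 has 31 days: 547 − 31 = 516 left.
August 1970 has 31 days: 516 − 31 = 485 left.
September 1970 has 30 days: 485 − 30 = 455 left.
October 1970 has 31 days: 455 − 31 = 424 left.
November 1970 has 30 days: 424 − 30 = 394 left.
December 1970 has 31 days: 394 − 31 = 363 left.
January 1971 has 31 days: 363 − 31 = 332 left.
February 1971 has 28 days (1971 is not a leap year): 332 − 28 = 304 left.
March 1971 has 31 days: 304 − 31 = 273 left.
April 1971 has 30 days: 273 − 30 = 243 left.
May 1971 has 31 days: 243 − 31 = 212 left.
June 1971 has 30 days: 212 − 30 = 182 left.
July 1971 has 31 days: 182 − 31 = 151 left.
August 1971 has 31 days: 151 − 31 = 120 left.
September 1971 has 30 days: 120 − 30 = 90 left.
October 1971 has 31 days: 90 − 31 = 59 left.
November 1971 has 30 days: 59 − 30 = 29 left.
29 days into December 1971 → December 29, 1971.
Adding 21 weeks (= 147 days) from December 29, 1971:
December has 31 days, so 31 − 29 = 2 days remain after December 29, 1971; 147 − 2 = 145 left.
January 1972 has 31 days: 145 − 31 = 114 left.
February 1972 has 29 days (1972 is a leap year): 114 − 29 = 85 left.
March 1972 has 31 days: 85 − 31 = 54 left.
April 1972 has 30 days: 54 − 30 = 24 left.
24 days into May 1972 → May 24, 1972.
Adding 108 days from May 24, 1972:
May has 31 days, so 31 − 24 = 7 days remain after May 24, 1972; 108 − 7 = 101 left.
June 1972 has 30 days: 101 − 30 = 71 left.
July 1972 has 31 days: 71 − 31 = 40 left.
August 1972 has 31 days: 40 − 31 = 9 left.
9 days into September 1972 → September 9, 1972.
Advancing 600 days from September 9, 1972:
September has 30 days, so 30 − 9 = 21 days remain after September 9, 1972; 600 − 21 = 579 left.
October 1972 has 31 days: 579 − 31 = 548 left.
November 1972 has 30 days: 548 − 30 = 518 left.
December 1972 has 31 days: 518 − 31 = 487 left.
January 1973 has 31 days: 487 − 31 = 456 left.
February 1973 has 28 days (1973 is not a leap year): 456 − 28 = 428 left.
March 1973 has 31 days: 428 − 31 = 397 left.
April 1973 has 30 days: 397 − 30 = 367 left.
May 1973 has 31 days: 367 − 31 = 336 left.
June 1973 has 30 days: 336 − 30 = 306 left.
July 1973 has 31 days: 306 − 31 = 275 left.
August 1973 has 31 days: 275 − 31 = 244 left.
September 1973 has 30 days: 244 − 30 = 214 left.
October 1973 has 31 days: 214 − 31 = 183 left.
November 1973 has 30 days: 183 − 30 = 153 left.
December 1973 has 31 days: 153 − 31 = 122 left.
January 1974 has 31 days: 122 − 31 = 91 left.
February 1974 has 28 days (1974 is not a leap year): 91 − 28 = 63 left.
March 1974 has 31 days: 63 − 31 = 32 left.
April 1974 has 30 days: 32 − 30 = 2 left.
2 days into May 1974 → May 2, 1974.

May 2, 1974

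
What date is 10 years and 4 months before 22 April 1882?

December 22, 1871

Counting back 10 years and 4 months from April 22, 1882.
-10 years → 1872; month 4 − 4 = 0, which is month 12 of year 1871 → December 1871.
Day 22 is valid in December, giving December 22, 1871.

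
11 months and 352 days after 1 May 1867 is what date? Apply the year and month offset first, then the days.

Adding 11 months and 352 days from May 1, 1867: first the month/year part, then the days.
month 5 + 11 = 16, which is month 4 of year 1868 → April 1868.
Day 1 is valid in April, giving April 1, 1868.
Now add 352 days from April 1, 1868.
April has 30 days, so 30 − 1 = 29 days remain after April 1, 1868; 352 − 29 = 323 left.
May 1868 has 31 days: 323 − 31 = 292 left.
June 1868 has 30 days: 292 − 30 = 262 left.
July 1868 has 31 days: 262 − 31 = 231 left.
August 1868 has 31 days: 231 − 31 = 200 left.
September 1868 has 30 days: 200 − 30 = 170 left.
October 1868 has 31 days: 170 − 31 = 139 left.
November 1868 has 30 days: 139 − 30 = 109 left.
December 1868 has 31 days: 109 − 31 = 78 left.
January 1869 has 31 days: 78 − 31 = 47 left.
February 1869 has 28 days (1869 is not a leap year): 47 − 28 = 19 left.
19 days into March 1869 → March 19, 1869.

March 19, 1869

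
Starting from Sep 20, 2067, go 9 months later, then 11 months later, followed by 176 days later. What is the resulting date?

Adding 9 months from September 20, 2067:
month 9 + 9 = 18, which is month 6 of year 2068 → June 2068.
Day 20 is valid in June, giving June 20, 2068.
Adding 11 months from June 20, 2068:
month 6 + 11 = 17, which is month 5 of year 2069 → May 2069.
Day 20 is valid in May, giving May 20, 2069.
Counting forward 176 days from May 20, 2069:
May has 31 days, so 31 − 20 = 11 days remain after May 20, 2069; 176 − 11 = 165 left.
June 2069 has 30 days: 165 − 30 = 135 left.
July 2069 has 31 days: 135 − 31 = 104 left.
August 2069 has 31 days: 104 − 31 = 73 left.
September 2069 has 30 days: 73 − 30 = 43 left.
October 2069 has 31 days: 43 − 31 = 12 left.
12 days into November 2069 → November 12, 2069.

November 12, 2069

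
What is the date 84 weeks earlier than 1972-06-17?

Going back 84 weeks = 588 days from June 17, 1972.
Going back 17 days from June 17, 1972 reaches the end of the previous month; 588 − 17 = 571 left.
May 1972 has 31 days: 571 − 31 = 540 left.
April 1972 has 30 days: 540 − 30 = 510 left.
March 1972 has 31 days: 510 − 31 = 479 left.
February 1972 has 29 days (1972 is a leap year): 479 − 29 = 450 left.
January 1972 has 31 days: 450 − 31 = 419 left.
December 1971 has 31 days: 419 − 31 = 388 left.
November 1971 has 30 days: 388 − 30 = 358 left.
October 1971 has 31 days: 358 − 31 = 327 left.
September 1971 has 30 days: 327 − 30 = 297 left.
August 1971 has 31 days: 297 − 31 = 266 left.
July 1971 has 31 days: 266 − 31 = 235 left.
June 1971 has 30 days: 235 − 30 = 205 left.
May 1971 has 31 days: 205 − 31 = 174 left.
April 1971 has 30 days: 174 − 30 = 144 left.
March 1971 has 31 days: 144 − 31 = 113 left.
February 1971 has 28 days (1971 is not a leap year): 113 − 28 = 85 left.
January 1971 has 31 days: 85 − 31 = 54 left.
December 1970 has 31 days: 54 − 31 = 23 left.
November 1970 has 30 days; 30 − 23 = 7 → November 7, 1970.

November 7, 1970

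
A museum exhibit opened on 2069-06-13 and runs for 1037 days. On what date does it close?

April 15, 2072

Advancing 1037 days from June 13, 2069.
June has 30 days, so 30 − 13 = 17 days remain after June 13, 2069; 1037 − 17 = 1020 left.
July 2069 has 31 days: 1020 − 31 = 989 left.
August 2069 has 31 days: 989 − 31 = 958 left.
September 2069 has 30 days: 958 − 30 = 928 left.
October 2069 has 31 days: 928 − 31 = 897 left.
November 2069 has 30 days: 897 − 30 = 867 left.
December 2069 has 31 days: 867 − 31 = 836 left.
January 2070 has 31 days: 836 − 31 = 805 left.
February 2070 has 28 days (2070 is not a leap year): 805 − 28 = 777 left.
March 2070 has 31 days: 777 − 31 = 746 left.
April 2070 has 30 days: 746 − 30 = 716 left.
May 2070 has 31 days: 716 − 31 = 685 left.
June 2070 has 30 days: 685 − 30 = 655 left.
July 2070 has 31 days: 655 − 31 = 624 left.
August 2070 has 31 days: 624 − 31 = 593 left.
September 2070 has 30 days: 593 − 30 = 563 left.
October 2070 has 31 days: 563 − 31 = 532 left.
November 2070 has 30 days: 532 − 30 = 502 left.
December 2070 has 31 days: 502 − 31 = 471 left.
January 2071 has 31 days: 471 − 31 = 440 left.
February 2071 has 28 days (2071 is not a leap year): 440 − 28 = 412 left.
March 2071 has 31 days: 412 − 31 = 381 left.
April 2071 has 30 days: 381 − 30 = 351 left.
May 2071 has 31 days: 351 − 31 = 320 left.
June 2071 has 30 days: 320 − 30 = 290 left.
July 2071 has 31 days: 290 − 31 = 259 left.
August 2071 has 31 days: 259 − 31 = 228 left.
September 2071 has 30 days: 228 − 30 = 198 left.
October 2071 has 31 days: 198 − 31 = 167 left.
November 2071 has 30 days: 167 − 30 = 137 left.
December 2071 has 31 days: 137 − 31 = 106 left.
January 2072 has 31 days: 106 − 31 = 75 left.
February 2072 has 29 days (2072 is a leap year): 75 − 29 = 46 left.
March 2072 has 31 days: 46 − 31 = 15 left.
15 days into April 2072 → April 15, 2072.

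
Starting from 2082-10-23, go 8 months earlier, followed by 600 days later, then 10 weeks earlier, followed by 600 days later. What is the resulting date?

Counting back 8 months from October 23, 2082:
month 10 − 8 = 2 → February 2082.
Day 23 is valid in February, giving February 23, 2082.
Advancing 600 days from February 23, 2082:
February has 28 days, so 28 − 23 = 5 days remain after February 23, 2082; 600 − 5 = 595 left.
March 2082 has 31 days: 595 − 31 = 564 left.
April 2082 has 30 days: 564 − 30 = 534 left.
May 2082 has 31 days: 534 − 31 = 503 left.
June 2082 has 30 days: 503 − 30 = 473 left.
July 2082 has 31 days: 473 − 31 = 442 left.
August 2082 has 31 days: 442 − 31 = 411 left.
September 2082 has 30 days: 411 − 30 = 381 left.
October 2082 has 31 days: 381 − 31 = 350 left.
November 2082 has 30 days: 350 − 30 = 320 left.
December 2082 has 31 days: 320 − 31 = 289 left.
January 2083 has 31 days: 289 − 31 = 258 left.
February 2083 has 28 days (2083 is not a leap year): 258 − 28 = 230 left.
March 2083 has 31 days: 230 − 31 = 199 left.
April 2083 has 30 days: 199 − 30 = 169 left.
May 2083 has 31 days: 169 − 31 = 138 left.
June 2083 has 30 days: 138 − 30 = 108 left.
July 2083 has 31 days: 108 − 31 = 77 left.
August 2083 has 31 days: 77 − 31 = 46 left.
September 2083 has 30 days: 46 − 30 = 16 left.
16 days into October 2083 → October 16, 2083.
Going back 10 weeks (= 70 days) from October 16, 2083:
Going back 16 days from October 16, 2083 reaches the end of the previous month; 70 − 16 = 54 left.
September 2083 has 30 days: 54 − 30 = 24 left.
August 2083 has 31 days; 31 − 24 = 7 → August 7, 2083.
Adding 600 days from August 7, 2083:
August has 31 days, so 31 − 7 = 24 days remain after August 7, 2083; 600 − 24 = 576 left.
September 2083 has 30 days: 576 − 30 = 546 left.
October 2083 has 31 days: 546 − 31 = 515 left.
November 2083 has 30 days: 515 − 30 = 485 left.
December 2083 has 31 days: 485 − 31 = 454 left.
January 2084 has 31 days: 454 − 31 = 423 left.
February 2084 has 29 days (2084 is a leap year): 423 − 29 = 394 left.
March 2084 has 31 days: 394 − 31 = 363 left.
April 2084 has 30 days: 363 − 30 = 333 left.
May 2084 has 31 days: 333 − 31 = 302 left.
June 2084 has 30 days: 302 − 30 = 272 left.
July 2084 has 31 days: 272 − 31 = 241 left.
August 2084 has 31 days: 241 − 31 = 210 left.
September 2084 has 30 days: 210 − 30 = 180 left.
October 2084 has 31 days: 180 − 31 = 149 left.
November 2084 has 30 days: 149 − 30 = 119 left.
December 2084 has 31 days: 119 − 31 = 88 left.
January 2085 has 31 days: 88 − 31 = 57 left.
February 2085 has 28 days (2085 is not a leap year): 57 − 28 = 29 left.
29 days into March 2085 → March 29, 2085.

March 29, 2085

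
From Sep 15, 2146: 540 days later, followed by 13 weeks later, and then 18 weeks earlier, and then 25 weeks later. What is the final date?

July 26, 2148

Counting forward 540 days from September 15, 2146:
September has 30 days, so 30 − 15 = 15 days remain after September 15, 2146; 540 − 15 = 525 left.
October 2146 has 31 days: 525 − 31 = 494 left.
November 2146 has 30 days: 494 − 30 = 464 left.
December 2146 has 31 days: 464 − 31 = 433 left.
January 2147 has 31 days: 433 − 31 = 402 left.
February 2147 has 28 days (2147 is not a leap year): 402 − 28 = 374 left.
March 2147 has 31 days: 374 − 31 = 343 left.
April 2147 has 30 days: 343 − 30 = 313 left.
May 2147 has 31 days: 313 − 31 = 282 left.
June 2147 has 30 days: 282 − 30 = 252 left.
July 2147 has 31 days: 252 − 31 = 221 left.
August 2147 has 31 days: 221 − 31 = 190 left.
September 2147 has 30 days: 190 − 30 = 160 left.
October 2147 has 31 days: 160 − 31 = 129 left.
November 2147 has 30 days: 129 − 30 = 99 left.
December 2147 has 31 days: 99 − 31 = 68 left.
January 2148 has 31 days: 68 − 31 = 37 left.
February 2148 has 29 days (2148 is a leap year): 37 − 29 = 8 left.
8 days into March 2148 → March 8, 2148.
Adding 13 weeks (= 91 days) from March 8, 2148:
March has 31 days, so 31 − 8 = 23 days remain after March 8, 2148; 91 − 23 = 68 left.
April 2148 has 30 days: 68 − 30 = 38 left.
May 2148 has 31 days: 38 − 31 = 7 left.
7 days into June 2148 → June 7, 2148.
Counting back 18 weeks (= 126 days) from June 7, 2148:
Going back 7 days from June 7, 2148 reaches the end of the previous month; 126 − 7 = 119 left.
May 2148 has 31 days: 119 − 31 = 88 left.
April 2148 has 30 days: 88 − 30 = 58 left.
March 2148 has 31 days: 58 − 31 = 27 left.
February 2148 has 29 days; 29 − 27 = 2 → February 2, 2148.
Adding 25 weeks (= 175 days) from February 2, 2148:
February has 29 days, so 29 − 2 = 27 days remain after February 2, 2148; 175 − 27 = 148 left.
March 2148 has 31 days: 148 − 31 = 117 left.
April 2148 has 30 days: 117 − 30 = 87 left.
May 2148 has 31 days: 87 − 31 = 56 left.
June 2148 has 30 days: 56 − 30 = 26 left.
26 days into July 2148 → July 26, 2148.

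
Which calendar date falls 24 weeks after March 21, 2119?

Adding 24 weeks = 168 days from March 21, 2119.
March has 31 days, so 31 − 21 = 10 days remain after March 21, 2119; 168 − 10 = 158 left.
April 2119 has 30 days: 158 − 30 = 128 left.
May 2119 has 31 days: 128 − 31 = 97 left.
June 2119 has 30 days: 97 − 30 = 67 left.
July 2119 has 31 days: 67 − 31 = 36 left.
August 2119 has 31 days: 36 − 31 = 5 left.
5 days into September 2119 → September 5, 2119.

September 5, 2119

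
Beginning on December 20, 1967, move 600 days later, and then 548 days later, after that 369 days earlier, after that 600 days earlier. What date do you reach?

June 16, 1968

Counting forward 600 days from December 20, 1967:
December has 31 days, so 31 − 20 = 11 days remain after December 20, 1967; 600 − 11 = 589 left.
January 1968 has 31 days: 589 − 31 = 558 left.
February 1968 has 29 days (1968 is a leap year): 558 − 29 = 529 left.
March 1968 has 31 days: 529 − 31 = 498 left.
April 1968 has 30 days: 498 − 30 = 468 left.
May 1968 has 31 days: 468 − 31 = 437 left.
June 1968 has 30 days: 437 − 30 = 407 left.
July 1968 has 31 days: 407 − 31 = 376 left.
August 1968 has 31 days: 376 − 31 = 345 left.
September 1968 has 30 days: 345 − 30 = 315 left.
October 1968 has 31 days: 315 − 31 = 284 left.
November 1968 has 30 days: 284 − 30 = 254 left.
December 1968 has 31 days: 254 − 31 = 223 left.
January 1969 has 31 days: 223 − 31 = 192 left.
February 1969 has 28 days (1969 is not a leap year): 192 − 28 = 164 left.
March 1969 has 31 days: 164 − 31 = 133 left.
April 1969 has 30 days: 133 − 30 = 103 left.
May 1969 has 31 days: 103 − 31 = 72 left.
June 1969 has 30 days: 72 − 30 = 42 left.
July 1969 has 31 days: 42 − 31 = 11 left.
11 days into August 1969 → August 11, 1969.
Advancing 548 days from August 11, 1969:
August has 31 days, so 31 − 11 = 20 days remain after August 11, 1969; 548 − 20 = 528 left.
September 1969 has 30 days: 528 − 30 = 498 left.
October 1969 has 31 days: 498 − 31 = 467 left.
November 1969 has 30 days: 467 − 30 = 437 left.
December 1969 has 31 days: 437 − 31 = 406 left.
January 1970 has 31 days: 406 − 31 = 375 left.
February 1970 has 28 days (1970 is not a leap year): 375 − 28 = 347 left.
March 1970 has 31 days: 347 − 31 = 316 left.
April 1970 has 30 days: 316 − 30 = 286 left.
May 1970 has 31 days: 286 − 31 = 255 left.
June 1970 has 30 days: 255 − 30 = 225 left.
July 1970 has 31 days: 225 − 31 = 194 left.
August 1970 has 31 days: 194 − 31 = 163 left.
September 1970 has 30 days: 163 − 30 = 133 left.
October 1970 has 31 days: 133 − 31 = 102 left.
November 1970 has 30 days: 102 − 30 = 72 left.
December 1970 has 31 days: 72 − 31 = 41 left.
January 1971 has 31 days: 41 − 31 = 10 left.
10 days into February 1971 → February 10, 1971.
Going back 369 days from February 10, 1971:
Going back 10 days from February 10, 1971 reaches the end of the previous month; 369 − 10 = 359 left.
January 1971 has 31 days: 359 − 31 = 328 left.
December 1970 has 31 days: 328 − 31 = 297 left.
November 1970 has 30 days: 297 − 30 = 267 left.
October 1970 has 31 days: 267 − 31 = 236 left.
September 1970 has 30 days: 236 − 30 = 206 left.
August 1970 has 31 days: 206 − 31 = 175 left.
July 1970 has 31 days: 175 − 31 = 144 left.
June 1970 has 30 days: 144 − 30 = 114 left.
May 1970 has 31 days: 114 − 31 = 83 left.
April 1970 has 30 days: 83 − 30 = 53 left.
March 1970 has 31 days: 53 − 31 = 22 left.
February 1970 has 28 days; 28 − 22 = 6 → February 6, 1970.
Going back 600 days from February 6, 1970:
Going back 6 days from February 6, 1970 reaches the end of the previous month; 600 − 6 = 594 left.
January 1970 has 31 days: 594 − 31 = 563 left.
December 1969 has 31 days: 563 − 31 = 532 left.
November 1969 has 30 days: 532 − 30 = 502 left.
October 1969 has 31 days: 502 − 31 = 471 left.
September 1969 has 30 days: 471 − 30 = 441 left.
August 1969 has 31 days: 441 − 31 = 410 left.
July 1969 has 31 days: 410 − 31 = 379 left.
June 1969 has 30 days: 379 − 30 = 349 left.
May 1969 has 31 days: 349 − 31 = 318 left.
April 1969 has 30 days: 318 − 30 = 288 left.
March 1969 has 31 days: 288 − 31 = 257 left.
February 1969 has 28 days (1969 is not a leap year): 257 − 28 = 229 left.
January 1969 has 31 days: 229 − 31 = 198 left.
December 1968 has 31 days: 198 − 31 = 167 left.
November 1968 has 30 days: 167 − 30 = 137 left.
October 1968 has 31 days: 137 − 31 = 106 left.
September 1968 has 30 days: 106 − 30 = 76 left.
August 1968 has 31 days: 76 − 31 = 45 left.
July 1968 has 31 days: 45 − 31 = 14 left.
June 1968 has 30 days; 30 − 14 = 16 → June 16, 1968.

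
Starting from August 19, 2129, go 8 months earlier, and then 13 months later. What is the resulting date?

Subtracting 8 months from August 19, 2129:
month 8 − 8 = 0, which is month 12 of year 2128 → December 2128.
Day 19 is valid in December, giving December 19, 2128.
Adding 13 months from December 19, 2128:
month 12 + 13 = 25, which is month 1 of year 2130 → January 2130.
Day 19 is valid in January, giving January 19, 2130.

January 19, 2130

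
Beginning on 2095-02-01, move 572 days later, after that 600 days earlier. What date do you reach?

January 4, 2095

Adding 572 days from February 1, 2095:
February has 28 days, so 28 − 1 = 27 days remain after February 1, 2095; 572 − 27 = 545 left.
March 2095 has 31 days: 545 − 31 = 514 left.
April 2095 has 30 days: 514 − 30 = 484 left.
May 2095 has 31 days: 484 − 31 = 453 left.
June 2095 has 30 days: 453 − 30 = 423 left.
July 2095 has 31 days: 423 − 31 = 392 left.
August 2095 has 31 days: 392 − 31 = 361 left.
September 2095 has 30 days: 361 − 30 = 331 left.
October 2095 has 31 days: 331 − 31 = 300 left.
November 2095 has 30 days: 300 − 30 = 270 left.
December 2095 has 31 days: 270 − 31 = 239 left.
January 2096 has 31 days: 239 − 31 = 208 left.
February 2096 has 29 days (2096 is a leap year): 208 − 29 = 179 left.
March 2096 has 31 days: 179 − 31 = 148 left.
April 2096 has 30 days: 148 − 30 = 118 left.
May 2096 has 31 days: 118 − 31 = 87 left.
June 2096 has 30 days: 87 − 30 = 57 left.
July 2096 has 31 days: 57 − 31 = 26 left.
26 days into August 2096 → August 26, 2096.
Counting back 600 days from August 26, 2096:
Going back 26 days from August 26, 2096 reaches the end of the previous month; 600 − 26 = 574 left.
July 2096 has 31 days: 574 − 31 = 543 left.
June 2096 has 30 days: 543 − 30 = 513 left.
May 2096 has 31 days: 513 − 31 = 482 left.
April 2096 has 30 days: 482 − 30 = 452 left.
March 2096 has 31 days: 452 − 31 = 421 left.
February 2096 has 29 days (2096 is a leap year): 421 − 29 = 392 left.
January 2096 has 31 days: 392 − 31 = 361 left.
December 2095 has 31 days: 361 − 31 = 330 left.
November 2095 has 30 days: 330 − 30 = 300 left.
October 2095 has 31 days: 300 − 31 = 269 left.
September 2095 has 30 days: 269 − 30 = 239 left.
August 2095 has 31 days: 239 − 31 = 208 left.
July 2095 has 31 days: 208 − 31 = 177 left.
June 2095 has 30 days: 177 − 30 = 147 left.
May 2095 has 31 days: 147 − 31 = 116 left.
April 2095 has 30 days: 116 − 30 = 86 left.
March 2095 has 31 days: 86 − 31 = 55 left.
February 2095 has 28 days (2095 is not a leap year): 55 − 28 = 27 left.
January 2095 has 31 days; 31 − 27 = 4 → January 4, 2095.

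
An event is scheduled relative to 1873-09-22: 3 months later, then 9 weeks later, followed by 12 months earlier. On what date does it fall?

Counting forward 3 months from September 22, 1873:
month 9 + 3 = 12 → December 1873.
Day 22 is valid in December, giving December 22, 1873.
Advancing 9 weeks (= 63 days) from December 22, 1873:
December has 31 days, so 31 − 22 = 9 days remain after December 22, 1873; 63 − 9 = 54 left.
January 1874 has 31 days: 54 − 31 = 23 left.
23 days into February 1874 → February 23, 1874.
Going back 12 months from February 23, 1874:
month 2 − 12 = -10, which is month 2 of year 1873 → February 1873.
Day 23 is valid in February, giving February 23, 1873.

February 23, 1873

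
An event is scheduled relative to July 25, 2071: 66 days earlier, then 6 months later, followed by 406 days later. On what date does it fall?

December 30, 2072

Counting back 66 days from July 25, 2071:
Going back 25 days from July 25, 2071 reaches the end of the previous month; 66 − 25 = 41 left.
June 2071 has 30 days: 41 − 30 = 11 left.
May 2071 has 31 days; 31 − 11 = 20 → May 20, 2071.
Adding 6 months from May 20, 2071:
month 5 + 6 = 11 → November 2071.
Day 20 is valid in November, giving November 20, 2071.
Counting forward 406 days from November 20, 2071:
November has 30 days, so 30 − 20 = 10 days remain after November 20, 2071; 406 − 10 = 396 left.
December 2071 has 31 days: 396 − 31 = 365 left.
January 2072 has 31 days: 365 − 31 = 334 left.
February 2072 has 29 days (2072 is a leap year): 334 − 29 = 305 left.
March 2072 has 31 days: 305 − 31 = 274 left.
April 2072 has 30 days: 274 − 30 = 244 left.
May 2072 has 31 days: 244 − 31 = 213 left.
June 2072 has 30 days: 213 − 30 = 183 left.
July 2072 has 31 days: 183 − 31 = 152 left.
August 2072 has 31 days: 152 − 31 = 121 left.
September 2072 has 30 days: 121 − 30 = 91 left.
October 2072 has 31 days: 91 − 31 = 60 left.
November 2072 has 30 days: 60 − 30 = 30 left.
30 days into December 2072 → December 30, 2072.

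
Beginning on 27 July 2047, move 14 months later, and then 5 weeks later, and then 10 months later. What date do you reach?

September 1, 2049

Advancing 14 months from July 27, 2047:
month 7 + 14 = 21, which is month 9 of year 2048 → September 2048.
Day 27 is valid in September, giving September 27, 2048.
Advancing 5 weeks (= 35 days) from September 27, 2048:
September has 30 days, so 30 − 27 = 3 days remain after September 27, 2048; 35 − 3 = 32 left.
October 2048 has 31 days: 32 − 31 = 1 left.
1 day into November 2048 → November 1, 2048.
Counting forward 10 months from November 1, 2048:
month 11 + 10 = 21, which is month 9 of year 2049 → September 2049.
Day 1 is valid in September, giving September 1, 2049.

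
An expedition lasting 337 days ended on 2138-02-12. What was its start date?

March 12, 2137

Subtracting 337 days from February 12, 2138.
Going back 12 days from February 12, 2138 reaches the end of the previous month; 337 − 12 = 325 left.
January 2138 has 31 days: 325 − 31 = 294 left.
December 2137 has 31 days: 294 − 31 = 263 left.
November 2137 has 30 days: 263 − 30 = 233 left.
October 2137 has 31 days: 233 − 31 = 202 left.
September 2137 has 30 days: 202 − 30 = 172 left.
August 2137 has 31 days: 172 − 31 = 141 left.
July 2137 has 31 days: 141 − 31 = 110 left.
June 2137 has 30 days: 110 − 30 = 80 left.
May 2137 has 31 days: 80 − 31 = 49 left.
April 2137 has 30 days: 49 − 30 = 19 left.
March 2137 has 31 days; 31 − 19 = 12 → March 12, 2137.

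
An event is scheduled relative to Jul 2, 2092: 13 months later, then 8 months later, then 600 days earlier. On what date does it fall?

August 10, 2092

Counting forward 13 months from July 2, 2092:
month 7 + 13 = 20, which is month 8 of year 2093 → August 2093.
Day 2 is valid in August, giving August 2, 2093.
Counting forward 8 months from August 2, 2093:
month 8 + 8 = 16, which is month 4 of year 2094 → April 2094.
Day 2 is valid in April, giving April 2, 2094.
Subtracting 600 days from April 2, 2094:
Going back 2 days from April 2, 2094 reaches the end of the previous month; 600 − 2 = 598 left.
March 2094 has 31 days: 598 − 31 = 567 left.
February 2094 has 28 days (2094 is not a leap year): 567 − 28 = 539 left.
January 2094 has 31 days: 539 − 31 = 508 left.
December 2093 has 31 days: 508 − 31 = 477 left.
November 2093 has 30 days: 477 − 30 = 447 left.
October 2093 has 31 days: 447 − 31 = 416 left.
September 2093 has 30 days: 416 − 30 = 386 left.
August 2093 has 31 days: 386 − 31 = 355 left.
July 2093 has 31 days: 355 − 31 = 324 left.
June 2093 has 30 days: 324 − 30 = 294 left.
May 2093 has 31 days: 294 − 31 = 263 left.
April 2093 has 30 days: 263 − 30 = 233 left.
March 2093 has 31 days: 233 − 31 = 202 left.
February 2093 has 28 days (2093 is not a leap year): 202 − 28 = 174 left.
January 2093 has 31 days: 174 − 31 = 143 left.
December 2092 has 31 days: 143 − 31 = 112 left.
November 2092 has 30 days: 112 − 30 = 82 left.
October 2092 has 31 days: 82 − 31 = 51 left.
September 2092 has 30 days: 51 − 30 = 21 left.
August 2092 has 31 days; 31 − 21 = 10 → August 10, 2092.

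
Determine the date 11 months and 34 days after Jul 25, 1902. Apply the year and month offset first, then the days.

Adding 11 months and 34 days from July 25, 1902: first the month/year part, then the days.
month 7 + 11 = 18, which is month 6 of year 1903 → June 1903.
Day 25 is valid in June, giving June 25, 1903.
Now add 34 days from June 25, 1903.
June has 30 days, so 30 − 25 = 5 days remain after June 25, 1903; 34 − 5 = 29 left.
29 days into July 1903 → July 29, 1903.

July 29, 1903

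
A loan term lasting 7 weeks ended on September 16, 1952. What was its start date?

Counting back 7 weeks = 49 days from September 16, 1952.
Going back 16 days from September 16, 1952 reaches the end of the previous month; 49 − 16 = 33 left.
August 1952 has 31 days: 33 − 31 = 2 left.
July 1952 has 31 days; 31 − 2 = 29 → July 29, 1952.

July 29, 1952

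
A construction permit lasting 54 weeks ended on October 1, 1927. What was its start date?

September 18, 1926

Subtracting 54 weeks = 378 days from October 1, 1927.
Going back 1 day from October 1, 1927 reaches the end of the previous month; 378 − 1 = 377 left.
September 1927 has 30 days: 377 − 30 = 347 left.
August 1927 has 31 days: 347 − 31 = 316 left.
July 1927 has 31 days: 316 − 31 = 285 left.
June 1927 has 30 days: 285 − 30 = 255 left.
May 1927 has 31 days: 255 − 31 = 224 left.
April 1927 has 30 days: 224 − 30 = 194 left.
March 1927 has 31 days: 194 − 31 = 163 left.
February 1927 has 28 days (1927 is not a leap year): 163 − 28 = 135 left.
January 1927 has 31 days: 135 − 31 = 104 left.
December 1926 has 31 days: 104 − 31 = 73 left.
November 1926 has 30 days: 73 − 30 = 43 left.
October 1926 has 31 days: 43 − 31 = 12 left.
September 1926 has 30 days; 30 − 12 = 18 → September 18, 1926.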